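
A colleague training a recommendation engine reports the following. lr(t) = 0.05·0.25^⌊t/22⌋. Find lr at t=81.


n_drops = ⌊81/22⌋ = 3
lr = 0.05·0.25^3 = 0.05·0.015625 = 0.00078125

0.00078125


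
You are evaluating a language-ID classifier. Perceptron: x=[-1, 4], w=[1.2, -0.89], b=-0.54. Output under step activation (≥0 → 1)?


z = (-1)·(1.2) + (4)·(-0.89) - 0.54
  = -5.3
step(z) = 0 (z<0)

0


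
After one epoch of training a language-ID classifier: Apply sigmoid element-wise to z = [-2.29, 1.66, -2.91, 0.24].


σ(-2.29) = 1/(1+e^2.29) = 0.092
σ(1.66) = 1/(1+e^-1.66) = 0.8402
σ(-2.91) = 1/(1+e^2.91) = 0.0517
σ(0.24) = 1/(1+e^-0.24) = 0.5597
result = [0.092, 0.8402, 0.0517, 0.5597]

[0.092, 0.8402, 0.0517, 0.5597]


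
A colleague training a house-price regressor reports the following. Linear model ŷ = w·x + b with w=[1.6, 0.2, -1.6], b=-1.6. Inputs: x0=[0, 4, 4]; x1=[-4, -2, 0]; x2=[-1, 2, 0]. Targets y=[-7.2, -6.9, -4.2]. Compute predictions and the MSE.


ŷ0 = (1.6)·(0) + (0.2)·(4) + (-1.6)·(4) - 1.6 = -7.2
ŷ1 = (1.6)·(-4) + (0.2)·(-2) + (-1.6)·(0) - 1.6 = -8.4
ŷ2 = (1.6)·(-1) + (0.2)·(2) + (-1.6)·(0) - 1.6 = -2.8
errors² = [0.0, 2.25, 1.96]
MSE = 4.2100/3 = 1.4033

1.4033


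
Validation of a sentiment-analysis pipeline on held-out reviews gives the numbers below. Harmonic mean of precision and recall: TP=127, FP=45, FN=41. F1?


Precision = 127/172 = 0.7384
Recall = 127/168 = 0.756
F1 = 2·P·R/(P+R) = 2·TP/(2·TP+FP+FN) = 254/(254+45+41) = 254/340 = 0.7471

0.7471


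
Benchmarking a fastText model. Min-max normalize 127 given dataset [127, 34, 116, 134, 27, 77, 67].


min=27, max=134
(127-27)/(134-27) = 100/107 = 0.9346

0.9346


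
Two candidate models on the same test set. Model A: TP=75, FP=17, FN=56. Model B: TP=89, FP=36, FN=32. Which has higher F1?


Model A: P=75/92=0.8152, R=75/131=0.5725, F1=2PR/(P+R)=2TP/(2TP+FP+FN)=150/223=0.6726
Model B: P=89/125=0.712, R=89/121=0.7355, F1=2PR/(P+R)=2TP/(2TP+FP+FN)=178/246=0.7236
0.6726 < 0.7236 → Model B

Model B


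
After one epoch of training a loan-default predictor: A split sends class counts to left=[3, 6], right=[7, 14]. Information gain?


Parent = [10, 20], H_parent = 0.9183
H_left = 0.9183 (n=9), H_right = 0.9183 (n=21)
H_children = (9/30)·0.9183 + (21/30)·0.9183 = 0.9183
IG = 0.9183 - 0.9183 = 0.0

0.0


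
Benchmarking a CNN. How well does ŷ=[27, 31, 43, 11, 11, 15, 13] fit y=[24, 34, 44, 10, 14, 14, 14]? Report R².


ȳ = 22
SS_res = Σ(y-ŷ)² = 31
SS_tot = Σ(y-ȳ)² = 968
R² = 1 - SS_res/SS_tot = 1 - 0.032 = 0.968

0.968


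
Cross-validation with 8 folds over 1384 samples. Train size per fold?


Fold size = 1384/8 = 173
Training per fold = 1384 - 173 = 1211

1211


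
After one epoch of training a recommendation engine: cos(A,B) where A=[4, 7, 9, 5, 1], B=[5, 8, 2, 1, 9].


A·B = 4·5 + 7·8 + 9·2 + 5·1 + 1·9 = 108
‖A‖ = √172 = 13.1149, ‖B‖ = √175 = 13.2288
cos = 108/(√172·√175) = 108/√30100 = 0.6225

0.6225


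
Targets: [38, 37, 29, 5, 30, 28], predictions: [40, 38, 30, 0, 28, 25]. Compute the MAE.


Absolute errors: |38-40|=2, |37-38|=1, |29-30|=1, |5-0|=5, |30-28|=2, |28-25|=3
Sum = 14
MAE = 14/6 = 7/3

7/3


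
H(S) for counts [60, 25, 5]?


Probabilities: [60/90, 25/90, 5/90] ≈ [0.6667, 0.2778, 0.0556]
H = -((60/90)·log₂(60/90) + (25/90)·log₂(25/90) + (5/90)·log₂(5/90))
  = 1.135 bits

1.135 bits


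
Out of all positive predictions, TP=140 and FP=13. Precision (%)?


Precision = TP/(TP+FP)
= 140/(140+13)
= 140/153 = 91.5%

91.5%


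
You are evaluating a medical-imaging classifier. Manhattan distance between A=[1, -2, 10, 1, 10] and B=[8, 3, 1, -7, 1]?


d = |1-8| + |-2-3| + |10-1| + |1+ 7| + |10-1|
  = 7 + 5 + 9 + 8 + 9
  = 38

38


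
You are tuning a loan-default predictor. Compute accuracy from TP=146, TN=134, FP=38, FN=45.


Accuracy = (TP+TN)/(TP+TN+FP+FN)
= (146+134)/(363)
= 280/363 = 77.13%

77.13%


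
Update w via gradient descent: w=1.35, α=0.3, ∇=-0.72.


w_new = w - α·∇
= 1.35 - 0.3·-0.72
= 1.35 + 0.216
= 1.566

1.566


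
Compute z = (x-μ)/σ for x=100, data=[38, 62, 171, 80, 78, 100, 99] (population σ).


μ = 89.7143, σ = 38.6808
z = (100 - 89.7143)/38.6808 = 0.2659

0.2659


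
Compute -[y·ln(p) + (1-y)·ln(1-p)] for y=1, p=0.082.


BCE = -[y·ln(p) + (1-y)·ln(1-p)]
= -1·ln(0.082) - 0
= -ln(0.082) = 2.501

2.501


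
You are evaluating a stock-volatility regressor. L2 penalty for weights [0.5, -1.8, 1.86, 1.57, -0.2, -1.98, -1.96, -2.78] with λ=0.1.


‖w‖₂² = (0.5)² + (-1.8)² + (1.86)² + (1.57)² + (-0.2)² + (-1.98)² + (-1.96)² + (-2.78)²
     = 0.25 + 3.24 + 3.4596 + 2.4649 + 0.04 + 3.9204 + 3.8416 + 7.7284
     = 24.9449
λ·‖w‖₂² = 0.1·24.9449 = 2.49449

2.49449


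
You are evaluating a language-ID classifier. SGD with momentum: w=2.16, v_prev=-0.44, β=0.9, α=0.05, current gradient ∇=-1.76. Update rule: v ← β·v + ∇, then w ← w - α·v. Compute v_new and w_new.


v_new = 0.9·-0.44 - 1.76 = -0.396 - 1.76 = -2.156
w_new = 2.16 - 0.05·-2.156 = 2.16 + 0.1078 = 2.2678

v_new=-2.156, w_new=2.2678


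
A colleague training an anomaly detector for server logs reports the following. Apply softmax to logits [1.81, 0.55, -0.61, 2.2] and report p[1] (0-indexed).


Exponentials: e^1.81=6.1104, e^0.55=1.7333, e^-0.61=0.5434, e^2.2=9.025
Sum = 17.4121
Softmax = [0.3509, 0.0995, 0.0312, 0.5183]
p[1] = 1.7333/17.4121 = 0.0995

0.0995


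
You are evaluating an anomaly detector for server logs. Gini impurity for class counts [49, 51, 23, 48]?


Probabilities: [49/171, 51/171, 23/171, 48/171] ≈ [0.2865, 0.2982, 0.1345, 0.2807]
Σpᵢ² = (2401 + 2601 + 529 + 2304)/171² = 7835/29241
Gini = 1 - Σpᵢ² = 1 - 7835/29241 = 0.7321

0.7321


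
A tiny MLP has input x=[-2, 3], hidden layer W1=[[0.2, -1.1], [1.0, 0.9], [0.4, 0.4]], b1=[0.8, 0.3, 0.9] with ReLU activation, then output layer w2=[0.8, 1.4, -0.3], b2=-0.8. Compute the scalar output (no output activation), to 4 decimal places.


z1[0] = (0.2)·(-2) + (-1.1)·(3) + 0.8 = -2.9
z1[1] = (1.0)·(-2) + (0.9)·(3) + 0.3 = 1.0
z1[2] = (0.4)·(-2) + (0.4)·(3) + 0.9 = 1.3
h = ReLU(z1) = [0.0, 1.0, 1.3]
output = (0.8)·(0.0) + (1.4)·(1.0) + (-0.3)·(1.3) - 0.8 = 0.21

0.21


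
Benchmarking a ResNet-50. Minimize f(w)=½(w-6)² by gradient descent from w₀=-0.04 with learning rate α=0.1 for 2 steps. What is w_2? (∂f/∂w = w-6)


step 1: grad = -0.04-6 = -6.04; w = -0.04 - 0.1·(-6.04) = 0.564
step 2: grad = 0.564-6 = -5.436; w = 0.564 - 0.1·(-5.436) = 1.1076

1.1076


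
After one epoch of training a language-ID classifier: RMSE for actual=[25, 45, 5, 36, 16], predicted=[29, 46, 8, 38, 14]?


MSE = 34/5 = 6.8
RMSE = √(34/5) = 2.6077

2.6077


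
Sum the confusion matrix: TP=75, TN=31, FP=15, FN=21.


Total = TP + TN + FP + FN
= 75 + 31 + 15 + 21
= 142
(Predicted positive: 90, predicted negative: 52)

142


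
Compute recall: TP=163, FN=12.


Recall = TP/(TP+FN)
= 163/(163+12)
= 163/175 = 93.14%

93.14%


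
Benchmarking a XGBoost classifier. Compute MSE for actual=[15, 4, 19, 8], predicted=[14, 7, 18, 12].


Squared errors: (15-14)²=1, (4-7)²=9, (19-18)²=1, (8-12)²=16
Sum = 27
MSE = 27/4 = 27/4

27/4


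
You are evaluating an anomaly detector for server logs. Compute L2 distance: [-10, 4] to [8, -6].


d = √((-10-8)² + (4+ 6)²)
  = √(324 + 100)
  = √424 = 20.5913

20.5913


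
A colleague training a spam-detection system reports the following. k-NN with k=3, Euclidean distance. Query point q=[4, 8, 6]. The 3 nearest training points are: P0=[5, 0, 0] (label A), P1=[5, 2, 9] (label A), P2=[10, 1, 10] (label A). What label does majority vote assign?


d(q,P0) = 10.0499  (label A)
d(q,P1) = 6.7823  (label A)
d(q,P2) = 10.0499  (label A)
Votes: A=3, B=0
Majority → A

A


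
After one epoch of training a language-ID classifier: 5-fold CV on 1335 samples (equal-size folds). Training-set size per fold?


Fold size = 1335/5 = 267
Training per fold = 1335 - 267 = 1068

1068


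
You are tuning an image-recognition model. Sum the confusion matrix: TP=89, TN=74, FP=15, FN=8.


Total = TP + TN + FP + FN
= 89 + 74 + 15 + 8
= 186
(Predicted positive: 104, predicted negative: 82)

186


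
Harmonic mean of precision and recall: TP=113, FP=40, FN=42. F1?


Precision = 113/153 = 0.7386
Recall = 113/155 = 0.729
F1 = 2·P·R/(P+R) = 2·TP/(2·TP+FP+FN) = 226/(226+40+42) = 226/308 = 0.7338

0.7338


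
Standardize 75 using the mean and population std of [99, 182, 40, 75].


μ = 99, σ = 52.3116
z = (75 - 99)/52.3116 = -0.4588

-0.4588


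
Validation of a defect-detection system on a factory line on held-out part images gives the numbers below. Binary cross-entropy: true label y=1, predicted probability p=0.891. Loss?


BCE = -[y·ln(p) + (1-y)·ln(1-p)]
= -1·ln(0.891) - 0
= -ln(0.891) = 0.1154

0.1154


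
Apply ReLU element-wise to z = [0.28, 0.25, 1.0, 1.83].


ReLU(0.28) = max(0, 0.28) = 0.28
ReLU(0.25) = max(0, 0.25) = 0.25
ReLU(1.0) = max(0, 1.0) = 1.0
ReLU(1.83) = max(0, 1.83) = 1.83
result = [0.28, 0.25, 1.0, 1.83]

[0.28, 0.25, 1.0, 1.83]


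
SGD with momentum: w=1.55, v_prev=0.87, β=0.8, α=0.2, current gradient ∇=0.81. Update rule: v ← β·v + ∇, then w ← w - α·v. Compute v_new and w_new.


v_new = 0.8·0.87 + 0.81 = 0.696 + 0.81 = 1.506
w_new = 1.55 - 0.2·1.506 = 1.55 - 0.3012 = 1.2488

v_new=1.506, w_new=1.2488


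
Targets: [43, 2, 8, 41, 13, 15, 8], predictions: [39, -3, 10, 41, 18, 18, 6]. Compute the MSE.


Squared errors: (43-39)²=16, (2+ 3)²=25, (8-10)²=4, (41-41)²=0, (13-18)²=25, (15-18)²=9, (8-6)²=4
Sum = 83
MSE = 83/7 = 83/7

83/7


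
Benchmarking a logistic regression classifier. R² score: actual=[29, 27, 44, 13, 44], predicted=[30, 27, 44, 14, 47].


ȳ = 31.4
SS_res = Σ(y-ŷ)² = 11
SS_tot = Σ(y-ȳ)² = 681.2
R² = 1 - SS_res/SS_tot = 1 - 0.0161 = 0.9839

0.9839


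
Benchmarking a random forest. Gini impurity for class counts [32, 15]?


Probabilities: [32/47, 15/47] ≈ [0.6809, 0.3191]
Σpᵢ² = (1024 + 225)/47² = 1249/2209
Gini = 1 - Σpᵢ² = 1 - 1249/2209 = 0.4346

0.4346


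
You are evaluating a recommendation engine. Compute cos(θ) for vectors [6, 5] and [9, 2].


A·B = 6·9 + 5·2 = 64
‖A‖ = √61 = 7.8102, ‖B‖ = √85 = 9.2195
cos = 64/(√61·√85) = 64/√5185 = 0.8888

0.8888


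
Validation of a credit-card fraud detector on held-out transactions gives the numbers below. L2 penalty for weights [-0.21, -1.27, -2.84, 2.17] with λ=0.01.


‖w‖₂² = (-0.21)² + (-1.27)² + (-2.84)² + (2.17)²
     = 0.0441 + 1.6129 + 8.0656 + 4.7089
     = 14.4315
λ·‖w‖₂² = 0.01·14.4315 = 0.144315

0.144315


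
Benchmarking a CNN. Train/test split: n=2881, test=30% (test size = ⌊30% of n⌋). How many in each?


Test = ⌊2881·30/100⌋ = 864
Train = 2881 - 864 = 2017

Train: 2017, Test: 864


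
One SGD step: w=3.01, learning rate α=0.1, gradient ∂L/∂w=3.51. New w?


w_new = w - α·∇
= 3.01 - 0.1·3.51
= 3.01 - 0.351
= 2.659

2.659


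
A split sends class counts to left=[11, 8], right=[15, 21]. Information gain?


Parent = [26, 29], H_parent = 0.9979
H_left = 0.9819 (n=19), H_right = 0.9799 (n=36)
H_children = (19/55)·0.9819 + (36/55)·0.9799 = 0.9806
IG = 0.9979 - 0.9806 = 0.0173

0.0173


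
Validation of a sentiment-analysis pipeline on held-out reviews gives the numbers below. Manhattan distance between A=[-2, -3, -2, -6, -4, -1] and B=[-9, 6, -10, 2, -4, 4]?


d = |-2+ 9| + |-3-6| + |-2+ 10| + |-6-2| + |-4+ 4| + |-1-4|
  = 7 + 9 + 8 + 8 + 0 + 5
  = 37

37


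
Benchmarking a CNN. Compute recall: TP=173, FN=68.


Recall = TP/(TP+FN)
= 173/(173+68)
= 173/241 = 71.78%

71.78%


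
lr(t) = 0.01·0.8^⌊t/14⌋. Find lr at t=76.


n_drops = ⌊76/14⌋ = 5
lr = 0.01·0.8^5 = 0.01·0.32768 = 0.0032768

0.0032768


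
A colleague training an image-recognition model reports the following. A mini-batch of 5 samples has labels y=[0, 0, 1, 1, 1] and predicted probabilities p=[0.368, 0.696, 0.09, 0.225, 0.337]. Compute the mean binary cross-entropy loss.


L[0] = -ln(1-0.368) = -ln(0.632) = 0.4589
L[1] = -ln(1-0.696) = -ln(0.304) = 1.1907
L[2] = -ln(0.09) = 2.4079
L[3] = -ln(0.225) = 1.4917
L[4] = -ln(0.337) = 1.0877
mean = (0.4589 + 1.1907 + 2.4079 + 1.4917 + 1.0877)/5 = 1.3274

1.3274


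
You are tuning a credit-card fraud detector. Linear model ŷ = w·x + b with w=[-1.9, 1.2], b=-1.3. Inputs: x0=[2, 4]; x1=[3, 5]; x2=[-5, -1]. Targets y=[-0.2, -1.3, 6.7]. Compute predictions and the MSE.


ŷ0 = (-1.9)·(2) + (1.2)·(4) - 1.3 = -0.3
ŷ1 = (-1.9)·(3) + (1.2)·(5) - 1.3 = -1.0
ŷ2 = (-1.9)·(-5) + (1.2)·(-1) - 1.3 = 7.0
errors² = [0.01, 0.09, 0.09]
MSE = 0.1900/3 = 0.0633

0.0633


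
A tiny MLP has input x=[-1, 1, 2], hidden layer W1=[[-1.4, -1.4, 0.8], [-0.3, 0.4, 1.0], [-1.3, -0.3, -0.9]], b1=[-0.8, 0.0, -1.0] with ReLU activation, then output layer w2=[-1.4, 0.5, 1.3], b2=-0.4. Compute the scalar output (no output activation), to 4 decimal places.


z1[0] = (-1.4)·(-1) + (-1.4)·(1) + (0.8)·(2) - 0.8 = 0.8
z1[1] = (-0.3)·(-1) + (0.4)·(1) + (1.0)·(2) + 0.0 = 2.7
z1[2] = (-1.3)·(-1) + (-0.3)·(1) + (-0.9)·(2) - 1.0 = -1.8
h = ReLU(z1) = [0.8, 2.7, 0.0]
output = (-1.4)·(0.8) + (0.5)·(2.7) + (1.3)·(0.0) - 0.4 = -0.17

-0.17


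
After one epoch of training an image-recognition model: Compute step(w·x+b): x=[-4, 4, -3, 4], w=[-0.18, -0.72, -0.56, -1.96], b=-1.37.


z = (-4)·(-0.18) + (4)·(-0.72) + (-3)·(-0.56) + (4)·(-1.96) - 1.37
  = -9.69
step(z) = 0 (z<0)

0


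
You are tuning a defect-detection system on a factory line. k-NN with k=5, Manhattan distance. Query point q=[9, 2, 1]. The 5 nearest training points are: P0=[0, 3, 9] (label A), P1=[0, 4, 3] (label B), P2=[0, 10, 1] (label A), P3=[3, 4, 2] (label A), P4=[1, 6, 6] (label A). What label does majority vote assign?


d(q,P0) = 18  (label A)
d(q,P1) = 13  (label B)
d(q,P2) = 17  (label A)
d(q,P3) = 9  (label A)
d(q,P4) = 17  (label A)
Votes: A=4, B=1
Majority → A

A


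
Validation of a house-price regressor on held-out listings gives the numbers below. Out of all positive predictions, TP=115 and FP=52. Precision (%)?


Precision = TP/(TP+FP)
= 115/(115+52)
= 115/167 = 68.86%

68.86%


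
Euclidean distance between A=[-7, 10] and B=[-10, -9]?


d = √((-7+ 10)² + (10+ 9)²)
  = √(9 + 361)
  = √370 = 19.2354

19.2354


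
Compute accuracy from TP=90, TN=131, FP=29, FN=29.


Accuracy = (TP+TN)/(TP+TN+FP+FN)
= (90+131)/(279)
= 221/279 = 79.21%

79.21%


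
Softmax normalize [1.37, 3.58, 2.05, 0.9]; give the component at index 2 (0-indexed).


Exponentials: e^1.37=3.9354, e^3.58=35.8735, e^2.05=7.7679, e^0.9=2.4596
Sum = 50.0364
Softmax = [0.0786, 0.7169, 0.1552, 0.0492]
p[2] = 7.7679/50.0364 = 0.1552

0.1552


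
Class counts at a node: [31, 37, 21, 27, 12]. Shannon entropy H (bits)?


Probabilities: [31/128, 37/128, 21/128, 27/128, 12/128] ≈ [0.2422, 0.2891, 0.1641, 0.2109, 0.0938]
H = -((31/128)·log₂(31/128) + (37/128)·log₂(37/128) + (21/128)·log₂(21/128) + (27/128)·log₂(27/128) + (12/128)·log₂(12/128))
  = 2.2346 bits

2.2346 bits


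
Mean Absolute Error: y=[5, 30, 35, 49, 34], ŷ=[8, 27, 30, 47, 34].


Absolute errors: |5-8|=3, |30-27|=3, |35-30|=5, |49-47|=2, |34-34|=0
Sum = 13
MAE = 13/5 = 13/5

13/5


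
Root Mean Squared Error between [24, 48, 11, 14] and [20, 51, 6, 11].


MSE = 59/4 = 14.75
RMSE = √(59/4) = 3.8406

3.8406


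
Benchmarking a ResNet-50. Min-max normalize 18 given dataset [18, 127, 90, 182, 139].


min=18, max=182
(18-18)/(182-18) = 0/164 = 0.0

0.0


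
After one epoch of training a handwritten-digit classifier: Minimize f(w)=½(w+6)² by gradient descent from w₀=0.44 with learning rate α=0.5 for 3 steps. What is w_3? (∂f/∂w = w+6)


step 1: grad = 0.44+6 = 6.44; w = 0.44 - 0.5·(6.44) = -2.78
step 2: grad = -2.78+6 = 3.22; w = -2.78 - 0.5·(3.22) = -4.39
step 3: grad = -4.39+6 = 1.61; w = -4.39 - 0.5·(1.61) = -5.195

-5.195


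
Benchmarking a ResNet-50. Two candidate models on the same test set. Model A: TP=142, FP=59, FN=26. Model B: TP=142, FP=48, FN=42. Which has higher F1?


Model A: P=142/201=0.7065, R=142/168=0.8452, F1=2PR/(P+R)=2TP/(2TP+FP+FN)=284/369=0.7696
Model B: P=142/190=0.7474, R=142/184=0.7717, F1=2PR/(P+R)=2TP/(2TP+FP+FN)=284/374=0.7594
0.7696 > 0.7594 → Model A

Model A


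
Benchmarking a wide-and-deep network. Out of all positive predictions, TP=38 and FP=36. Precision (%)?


Precision = TP/(TP+FP)
= 38/(38+36)
= 38/74 = 51.35%

51.35%


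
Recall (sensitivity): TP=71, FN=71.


Recall = TP/(TP+FN)
= 71/(71+71)
= 71/142 = 50.0%

50.0%


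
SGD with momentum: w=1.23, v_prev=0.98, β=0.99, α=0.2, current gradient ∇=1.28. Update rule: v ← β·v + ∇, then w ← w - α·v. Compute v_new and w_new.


v_new = 0.99·0.98 + 1.28 = 0.9702 + 1.28 = 2.2502
w_new = 1.23 - 0.2·2.2502 = 1.23 - 0.45004 = 0.77996

v_new=2.2502, w_new=0.77996


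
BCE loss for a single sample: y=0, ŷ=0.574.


BCE = -[y·ln(p) + (1-y)·ln(1-p)]
= -0 - 1·ln(1-0.574)
= -ln(0.426) = 0.8533

0.8533


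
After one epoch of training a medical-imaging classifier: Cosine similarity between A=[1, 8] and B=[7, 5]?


A·B = 1·7 + 8·5 = 47
‖A‖ = √65 = 8.0623, ‖B‖ = √74 = 8.6023
cos = 47/(√65·√74) = 47/√4810 = 0.6777

0.6777


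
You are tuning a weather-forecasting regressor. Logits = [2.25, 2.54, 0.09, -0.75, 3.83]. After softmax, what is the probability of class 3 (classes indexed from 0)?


Exponentials: e^2.25=9.4877, e^2.54=12.6797, e^0.09=1.0942, e^-0.75=0.4724, e^3.83=46.0625
Sum = 69.7965
Softmax = [0.1359, 0.1817, 0.0157, 0.0068, 0.66]
p[3] = 0.4724/69.7965 = 0.0068

0.0068


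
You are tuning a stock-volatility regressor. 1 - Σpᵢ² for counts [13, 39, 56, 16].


Probabilities: [13/124, 39/124, 56/124, 16/124] ≈ [0.1048, 0.3145, 0.4516, 0.129]
Σpᵢ² = (169 + 1521 + 3136 + 256)/124² = 5082/15376
Gini = 1 - Σpᵢ² = 1 - 5082/15376 = 0.6695

0.6695


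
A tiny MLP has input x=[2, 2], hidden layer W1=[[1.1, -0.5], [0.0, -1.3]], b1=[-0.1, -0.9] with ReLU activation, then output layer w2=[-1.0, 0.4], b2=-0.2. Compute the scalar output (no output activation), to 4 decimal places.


z1[0] = (1.1)·(2) + (-0.5)·(2) - 0.1 = 1.1
z1[1] = (0.0)·(2) + (-1.3)·(2) - 0.9 = -3.5
h = ReLU(z1) = [1.1, 0.0]
output = (-1.0)·(1.1) + (0.4)·(0.0) - 0.2 = -1.3

-1.3


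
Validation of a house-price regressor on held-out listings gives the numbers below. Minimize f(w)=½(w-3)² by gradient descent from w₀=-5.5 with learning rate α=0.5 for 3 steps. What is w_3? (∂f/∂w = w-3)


step 1: grad = -5.5-3 = -8.5; w = -5.5 - 0.5·(-8.5) = -1.25
step 2: grad = -1.25-3 = -4.25; w = -1.25 - 0.5·(-4.25) = 0.875
step 3: grad = 0.875-3 = -2.125; w = 0.875 - 0.5·(-2.125) = 1.9375

1.9375


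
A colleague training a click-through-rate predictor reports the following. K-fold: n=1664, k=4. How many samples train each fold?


Fold size = 1664/4 = 416
Training per fold = 1664 - 416 = 1248

1248


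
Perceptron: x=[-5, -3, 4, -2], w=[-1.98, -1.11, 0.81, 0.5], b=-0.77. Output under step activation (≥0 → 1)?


z = (-5)·(-1.98) + (-3)·(-1.11) + (4)·(0.81) + (-2)·(0.5) - 0.77
  = 14.7
step(z) = 1 (z≥0)

1


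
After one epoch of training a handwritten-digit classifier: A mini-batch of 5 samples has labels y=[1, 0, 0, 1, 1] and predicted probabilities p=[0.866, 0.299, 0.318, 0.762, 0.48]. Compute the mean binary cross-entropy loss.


L[0] = -ln(0.866) = 0.1439
L[1] = -ln(1-0.299) = -ln(0.701) = 0.3552
L[2] = -ln(1-0.318) = -ln(0.682) = 0.3827
L[3] = -ln(0.762) = 0.2718
L[4] = -ln(0.48) = 0.734
mean = (0.1439 + 0.3552 + 0.3827 + 0.2718 + 0.734)/5 = 0.3775

0.3775


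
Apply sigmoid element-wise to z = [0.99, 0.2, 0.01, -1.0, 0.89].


σ(0.99) = 1/(1+e^-0.99) = 0.7291
σ(0.2) = 1/(1+e^-0.2) = 0.5498
σ(0.01) = 1/(1+e^-0.01) = 0.5025
σ(-1.0) = 1/(1+e^1.0) = 0.2689
σ(0.89) = 1/(1+e^-0.89) = 0.7089
result = [0.7291, 0.5498, 0.5025, 0.2689, 0.7089]

[0.7291, 0.5498, 0.5025, 0.2689, 0.7089]


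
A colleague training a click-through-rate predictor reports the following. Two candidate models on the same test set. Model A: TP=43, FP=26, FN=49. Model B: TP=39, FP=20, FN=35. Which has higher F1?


Model A: P=43/69=0.6232, R=43/92=0.4674, F1=2PR/(P+R)=2TP/(2TP+FP+FN)=86/161=0.5342
Model B: P=39/59=0.661, R=39/74=0.527, F1=2PR/(P+R)=2TP/(2TP+FP+FN)=78/133=0.5865
0.5342 < 0.5865 → Model B

Model B


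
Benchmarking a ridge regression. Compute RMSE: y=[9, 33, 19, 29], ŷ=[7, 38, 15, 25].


MSE = 61/4 = 15.25
RMSE = √(61/4) = 3.9051

3.9051


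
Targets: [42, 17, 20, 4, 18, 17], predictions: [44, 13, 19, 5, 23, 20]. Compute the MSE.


Squared errors: (42-44)²=4, (17-13)²=16, (20-19)²=1, (4-5)²=1, (18-23)²=25, (17-20)²=9
Sum = 56
MSE = 56/6 = 28/3

28/3


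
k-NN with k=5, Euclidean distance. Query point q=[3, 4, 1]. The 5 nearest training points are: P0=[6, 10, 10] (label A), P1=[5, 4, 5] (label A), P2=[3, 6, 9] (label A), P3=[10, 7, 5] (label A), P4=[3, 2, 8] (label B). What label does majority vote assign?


d(q,P0) = 11.225  (label A)
d(q,P1) = 4.4721  (label A)
d(q,P2) = 8.2462  (label A)
d(q,P3) = 8.6023  (label A)
d(q,P4) = 7.2801  (label B)
Votes: A=4, B=1
Majority → A

A


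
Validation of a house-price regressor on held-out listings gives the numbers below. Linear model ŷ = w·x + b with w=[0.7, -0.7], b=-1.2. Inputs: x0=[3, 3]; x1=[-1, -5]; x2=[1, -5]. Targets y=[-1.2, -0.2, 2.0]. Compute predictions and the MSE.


ŷ0 = (0.7)·(3) + (-0.7)·(3) - 1.2 = -1.2
ŷ1 = (0.7)·(-1) + (-0.7)·(-5) - 1.2 = 1.6
ŷ2 = (0.7)·(1) + (-0.7)·(-5) - 1.2 = 3.0
errors² = [0.0, 3.24, 1.0]
MSE = 4.2400/3 = 1.4133

1.4133


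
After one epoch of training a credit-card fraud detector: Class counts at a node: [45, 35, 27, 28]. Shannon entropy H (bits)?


Probabilities: [45/135, 35/135, 27/135, 28/135] ≈ [0.3333, 0.2593, 0.2, 0.2074]
H = -((45/135)·log₂(45/135) + (35/135)·log₂(35/135) + (27/135)·log₂(27/135) + (28/135)·log₂(28/135))
  = 1.9683 bits

1.9683 bits


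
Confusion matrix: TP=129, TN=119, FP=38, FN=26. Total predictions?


Total = TP + TN + FP + FN
= 129 + 119 + 38 + 26
= 312
(Predicted positive: 167, predicted negative: 145)

312


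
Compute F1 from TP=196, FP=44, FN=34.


Precision = 196/240 = 0.8167
Recall = 196/230 = 0.8522
F1 = 2·P·R/(P+R) = 2·TP/(2·TP+FP+FN) = 392/(392+44+34) = 392/470 = 0.834

0.834


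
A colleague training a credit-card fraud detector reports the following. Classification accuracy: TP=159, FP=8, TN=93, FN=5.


Accuracy = (TP+TN)/(TP+TN+FP+FN)
= (159+93)/(265)
= 252/265 = 95.09%

95.09%


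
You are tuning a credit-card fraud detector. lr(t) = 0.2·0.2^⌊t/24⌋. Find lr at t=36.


n_drops = ⌊36/24⌋ = 1
lr = 0.2·0.2^1 = 0.2·0.2 = 0.04

0.04


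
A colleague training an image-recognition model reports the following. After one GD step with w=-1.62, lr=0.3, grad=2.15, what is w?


w_new = w - α·∇
= -1.62 - 0.3·2.15
= -1.62 - 0.645
= -2.265

-2.265


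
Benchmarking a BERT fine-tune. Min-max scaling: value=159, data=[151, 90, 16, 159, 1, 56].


min=1, max=159
(159-1)/(159-1) = 158/158 = 1.0

1.0


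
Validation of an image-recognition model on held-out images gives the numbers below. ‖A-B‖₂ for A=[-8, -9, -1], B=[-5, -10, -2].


d = √((-8+ 5)² + (-9+ 10)² + (-1+ 2)²)
  = √(9 + 1 + 1)
  = √11 = 3.3166

3.3166


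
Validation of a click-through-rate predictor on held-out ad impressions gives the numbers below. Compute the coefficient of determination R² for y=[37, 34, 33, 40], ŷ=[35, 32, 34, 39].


ȳ = 36
SS_res = Σ(y-ŷ)² = 10
SS_tot = Σ(y-ȳ)² = 30
R² = 1 - SS_res/SS_tot = 1 - 0.3333 = 0.6667

0.6667


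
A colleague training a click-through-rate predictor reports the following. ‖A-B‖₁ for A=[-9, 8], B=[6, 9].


d = |-9-6| + |8-9|
  = 15 + 1
  = 16

16


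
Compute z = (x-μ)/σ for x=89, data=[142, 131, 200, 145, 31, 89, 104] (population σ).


μ = 120.2857, σ = 48.9423
z = (89 - 120.2857)/48.9423 = -0.6392

-0.6392


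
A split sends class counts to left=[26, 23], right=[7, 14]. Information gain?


Parent = [33, 37], H_parent = 0.9976
H_left = 0.9973 (n=49), H_right = 0.9183 (n=21)
H_children = (49/70)·0.9973 + (21/70)·0.9183 = 0.9736
IG = 0.9976 - 0.9736 = 0.024

0.024


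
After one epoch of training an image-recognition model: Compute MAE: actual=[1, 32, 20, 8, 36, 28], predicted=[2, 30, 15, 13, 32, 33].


Absolute errors: |1-2|=1, |32-30|=2, |20-15|=5, |8-13|=5, |36-32|=4, |28-33|=5
Sum = 22
MAE = 22/6 = 11/3

11/3


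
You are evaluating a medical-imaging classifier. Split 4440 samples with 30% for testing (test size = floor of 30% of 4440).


Test = ⌊4440·30/100⌋ = 1332
Train = 4440 - 1332 = 3108

Train: 3108, Test: 1332


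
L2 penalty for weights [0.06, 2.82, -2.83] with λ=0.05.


‖w‖₂² = (0.06)² + (2.82)² + (-2.83)²
     = 0.0036 + 7.9524 + 8.0089
     = 15.9649
λ·‖w‖₂² = 0.05·15.9649 = 0.798245

0.798245


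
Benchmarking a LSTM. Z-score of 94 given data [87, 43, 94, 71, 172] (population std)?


μ = 93.4, σ = 43.0377
z = (94 - 93.4)/43.0377 = 0.0139

0.0139


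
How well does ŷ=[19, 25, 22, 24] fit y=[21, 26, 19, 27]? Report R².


ȳ = 23.25
SS_res = Σ(y-ŷ)² = 23
SS_tot = Σ(y-ȳ)² = 44.75
R² = 1 - SS_res/SS_tot = 1 - 0.514 = 0.486

0.486


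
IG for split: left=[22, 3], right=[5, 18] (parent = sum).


Parent = [27, 21], H_parent = 0.9887
H_left = 0.5294 (n=25), H_right = 0.7554 (n=23)
H_children = (25/48)·0.5294 + (23/48)·0.7554 = 0.6377
IG = 0.9887 - 0.6377 = 0.351

0.351


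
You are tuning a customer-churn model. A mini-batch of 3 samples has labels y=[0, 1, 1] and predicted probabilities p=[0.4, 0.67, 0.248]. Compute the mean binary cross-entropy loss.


L[0] = -ln(1-0.4) = -ln(0.6) = 0.5108
L[1] = -ln(0.67) = 0.4005
L[2] = -ln(0.248) = 1.3943
mean = (0.5108 + 0.4005 + 1.3943)/3 = 0.7685

0.7685


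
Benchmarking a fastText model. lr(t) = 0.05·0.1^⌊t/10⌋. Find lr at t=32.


n_drops = ⌊32/10⌋ = 3
lr = 0.05·0.1^3 = 0.05·0.001 = 0.00005

0.00005


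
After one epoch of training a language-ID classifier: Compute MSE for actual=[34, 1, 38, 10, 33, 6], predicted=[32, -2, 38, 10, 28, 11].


Squared errors: (34-32)²=4, (1+ 2)²=9, (38-38)²=0, (10-10)²=0, (33-28)²=25, (6-11)²=25
Sum = 63
MSE = 63/6 = 21/2

21/2


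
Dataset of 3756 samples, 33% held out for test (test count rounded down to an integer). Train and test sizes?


Test = ⌊3756·33/100⌋ = 1239
Train = 3756 - 1239 = 2517

Train: 2517, Test: 1239


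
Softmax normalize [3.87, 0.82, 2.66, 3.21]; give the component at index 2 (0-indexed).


Exponentials: e^3.87=47.9424, e^0.82=2.2705, e^2.66=14.2963, e^3.21=24.7791
Sum = 89.2883
Softmax = [0.5369, 0.0254, 0.1601, 0.2775]
p[2] = 14.2963/89.2883 = 0.1601

0.1601


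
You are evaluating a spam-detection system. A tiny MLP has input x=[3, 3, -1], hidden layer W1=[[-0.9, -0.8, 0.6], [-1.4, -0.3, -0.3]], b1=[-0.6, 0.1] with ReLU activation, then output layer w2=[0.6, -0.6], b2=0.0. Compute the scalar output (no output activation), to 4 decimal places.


z1[0] = (-0.9)·(3) + (-0.8)·(3) + (0.6)·(-1) - 0.6 = -6.3
z1[1] = (-1.4)·(3) + (-0.3)·(3) + (-0.3)·(-1) + 0.1 = -4.7
h = ReLU(z1) = [0.0, 0.0]
output = (0.6)·(0.0) + (-0.6)·(0.0) + 0.0 = 0.0

0.0


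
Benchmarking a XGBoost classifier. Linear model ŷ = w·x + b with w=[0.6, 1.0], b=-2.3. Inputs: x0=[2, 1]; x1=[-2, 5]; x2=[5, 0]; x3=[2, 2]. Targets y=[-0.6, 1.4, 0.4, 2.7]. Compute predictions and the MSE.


ŷ0 = (0.6)·(2) + (1.0)·(1) - 2.3 = -0.1
ŷ1 = (0.6)·(-2) + (1.0)·(5) - 2.3 = 1.5
ŷ2 = (0.6)·(5) + (1.0)·(0) - 2.3 = 0.7
ŷ3 = (0.6)·(2) + (1.0)·(2) - 2.3 = 0.9
errors² = [0.25, 0.01, 0.09, 3.24]
MSE = 3.5900/4 = 0.8975

0.8975


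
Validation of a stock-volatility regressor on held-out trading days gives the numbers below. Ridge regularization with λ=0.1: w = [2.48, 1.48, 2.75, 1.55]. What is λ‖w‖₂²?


‖w‖₂² = (2.48)² + (1.48)² + (2.75)² + (1.55)²
     = 6.1504 + 2.1904 + 7.5625 + 2.4025
     = 18.3058
λ·‖w‖₂² = 0.1·18.3058 = 1.83058

1.83058


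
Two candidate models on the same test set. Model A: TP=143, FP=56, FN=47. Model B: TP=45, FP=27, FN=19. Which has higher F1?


Model A: P=143/199=0.7186, R=143/190=0.7526, F1=2PR/(P+R)=2TP/(2TP+FP+FN)=286/389=0.7352
Model B: P=45/72=0.625, R=45/64=0.7031, F1=2PR/(P+R)=2TP/(2TP+FP+FN)=90/136=0.6618
0.7352 > 0.6618 → Model A

Model A


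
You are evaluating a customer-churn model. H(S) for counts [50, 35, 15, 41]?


Probabilities: [50/141, 35/141, 15/141, 41/141] ≈ [0.3546, 0.2482, 0.1064, 0.2908]
H = -((50/141)·log₂(50/141) + (35/141)·log₂(35/141) + (15/141)·log₂(15/141) + (41/141)·log₂(41/141))
  = 1.8915 bits

1.8915 bits


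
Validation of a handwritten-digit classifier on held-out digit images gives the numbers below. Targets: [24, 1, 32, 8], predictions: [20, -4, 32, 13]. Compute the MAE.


Absolute errors: |24-20|=4, |1+ 4|=5, |32-32|=0, |8-13|=5
Sum = 14
MAE = 14/4 = 7/2

7/2


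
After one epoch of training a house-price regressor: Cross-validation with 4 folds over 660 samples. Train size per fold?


Fold size = 660/4 = 165
Training per fold = 660 - 165 = 495

495


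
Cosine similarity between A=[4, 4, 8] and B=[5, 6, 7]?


A·B = 4·5 + 4·6 + 8·7 = 100
‖A‖ = √96 = 9.798, ‖B‖ = √110 = 10.4881
cos = 100/(√96·√110) = 100/√10560 = 0.9731

0.9731


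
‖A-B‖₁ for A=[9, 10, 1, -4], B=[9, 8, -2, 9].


d = |9-9| + |10-8| + |1+ 2| + |-4-9|
  = 0 + 2 + 3 + 13
  = 18

18


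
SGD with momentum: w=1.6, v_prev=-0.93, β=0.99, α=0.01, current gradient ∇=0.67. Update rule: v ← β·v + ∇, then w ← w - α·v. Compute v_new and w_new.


v_new = 0.99·-0.93 + 0.67 = -0.9207 + 0.67 = -0.2507
w_new = 1.6 - 0.01·-0.2507 = 1.6 + 0.002507 = 1.602507

v_new=-0.2507, w_new=1.602507


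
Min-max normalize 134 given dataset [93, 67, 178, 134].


min=67, max=178
(134-67)/(178-67) = 67/111 = 0.6036

0.6036


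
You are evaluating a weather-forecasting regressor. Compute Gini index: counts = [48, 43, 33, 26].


Probabilities: [48/150, 43/150, 33/150, 26/150] ≈ [0.32, 0.2867, 0.22, 0.1733]
Σpᵢ² = (2304 + 1849 + 1089 + 676)/150² = 5918/22500
Gini = 1 - Σpᵢ² = 1 - 5918/22500 = 0.737

0.737


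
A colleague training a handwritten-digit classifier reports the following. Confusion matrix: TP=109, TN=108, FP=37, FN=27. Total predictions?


Total = TP + TN + FP + FN
= 109 + 108 + 37 + 27
= 281
(Predicted positive: 146, predicted negative: 135)

281


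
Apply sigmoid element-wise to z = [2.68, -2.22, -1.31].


σ(2.68) = 1/(1+e^-2.68) = 0.9358
σ(-2.22) = 1/(1+e^2.22) = 0.098
σ(-1.31) = 1/(1+e^1.31) = 0.2125
result = [0.9358, 0.098, 0.2125]

[0.9358, 0.098, 0.2125]


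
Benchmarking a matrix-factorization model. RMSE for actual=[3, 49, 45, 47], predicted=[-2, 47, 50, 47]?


MSE = 54/4 = 13.5
RMSE = √(54/4) = 3.6742

3.6742


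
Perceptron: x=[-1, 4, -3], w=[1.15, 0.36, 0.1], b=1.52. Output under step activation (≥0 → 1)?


z = (-1)·(1.15) + (4)·(0.36) + (-3)·(0.1) + 1.52
  = 1.51
step(z) = 1 (z≥0)

1


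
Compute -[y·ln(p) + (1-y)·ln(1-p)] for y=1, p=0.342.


BCE = -[y·ln(p) + (1-y)·ln(1-p)]
= -1·ln(0.342) - 0
= -ln(0.342) = 1.0729

1.0729


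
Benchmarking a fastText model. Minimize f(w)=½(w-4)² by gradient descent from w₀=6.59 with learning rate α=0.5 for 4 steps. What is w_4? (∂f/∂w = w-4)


step 1: grad = 6.59-4 = 2.59; w = 6.59 - 0.5·(2.59) = 5.295
step 2: grad = 5.295-4 = 1.295; w = 5.295 - 0.5·(1.295) = 4.6475
step 3: grad = 4.6475-4 = 0.6475; w = 4.6475 - 0.5·(0.6475) = 4.32375
step 4: grad = 4.32375-4 = 0.32375; w = 4.32375 - 0.5·(0.32375) = 4.161875

4.161875


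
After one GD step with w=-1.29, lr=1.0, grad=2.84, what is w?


w_new = w - α·∇
= -1.29 - 1.0·2.84
= -1.29 - 2.84
= -4.13

-4.13


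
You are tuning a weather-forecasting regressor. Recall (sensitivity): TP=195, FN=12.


Recall = TP/(TP+FN)
= 195/(195+12)
= 195/207 = 94.2%

94.2%


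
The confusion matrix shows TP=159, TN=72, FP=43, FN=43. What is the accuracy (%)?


Accuracy = (TP+TN)/(TP+TN+FP+FN)
= (159+72)/(317)
= 231/317 = 72.87%

72.87%


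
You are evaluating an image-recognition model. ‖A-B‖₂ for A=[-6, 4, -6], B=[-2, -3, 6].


d = √((-6+ 2)² + (4+ 3)² + (-6-6)²)
  = √(16 + 49 + 144)
  = √209 = 14.4568

14.4568


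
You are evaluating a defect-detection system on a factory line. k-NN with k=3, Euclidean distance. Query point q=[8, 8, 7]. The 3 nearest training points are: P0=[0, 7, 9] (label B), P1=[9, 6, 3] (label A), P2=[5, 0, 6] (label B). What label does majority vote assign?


d(q,P0) = 8.3066  (label B)
d(q,P1) = 4.5826  (label A)
d(q,P2) = 8.6023  (label B)
Votes: A=1, B=2
Majority → B

B


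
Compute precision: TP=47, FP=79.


Precision = TP/(TP+FP)
= 47/(47+79)
= 47/126 = 37.3%

37.3%


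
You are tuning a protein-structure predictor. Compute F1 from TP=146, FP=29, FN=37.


Precision = 146/175 = 0.8343
Recall = 146/183 = 0.7978
F1 = 2·P·R/(P+R) = 2·TP/(2·TP+FP+FN) = 292/(292+29+37) = 292/358 = 0.8156

0.8156


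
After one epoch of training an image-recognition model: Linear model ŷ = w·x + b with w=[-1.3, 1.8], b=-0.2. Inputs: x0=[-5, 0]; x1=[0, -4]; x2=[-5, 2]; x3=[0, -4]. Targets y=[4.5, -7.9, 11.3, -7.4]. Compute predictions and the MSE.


ŷ0 = (-1.3)·(-5) + (1.8)·(0) - 0.2 = 6.3
ŷ1 = (-1.3)·(0) + (1.8)·(-4) - 0.2 = -7.4
ŷ2 = (-1.3)·(-5) + (1.8)·(2) - 0.2 = 9.9
ŷ3 = (-1.3)·(0) + (1.8)·(-4) - 0.2 = -7.4
errors² = [3.24, 0.25, 1.96, 0.0]
MSE = 5.4500/4 = 1.3625

1.3625


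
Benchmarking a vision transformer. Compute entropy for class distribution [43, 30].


Probabilities: [43/73, 30/73] ≈ [0.589, 0.411]
H = -((43/73)·log₂(43/73) + (30/73)·log₂(30/73))
  = 0.977 bits

0.977 bits


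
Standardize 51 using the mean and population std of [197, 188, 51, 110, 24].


μ = 114, σ = 69.9285
z = (51 - 114)/69.9285 = -0.9009

-0.9009


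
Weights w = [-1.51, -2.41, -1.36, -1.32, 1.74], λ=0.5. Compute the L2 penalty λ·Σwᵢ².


‖w‖₂² = (-1.51)² + (-2.41)² + (-1.36)² + (-1.32)² + (1.74)²
     = 2.2801 + 5.8081 + 1.8496 + 1.7424 + 3.0276
     = 14.7078
λ·‖w‖₂² = 0.5·14.7078 = 7.3539

7.3539


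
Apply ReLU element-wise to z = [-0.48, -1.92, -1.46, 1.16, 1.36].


ReLU(-0.48) = max(0, -0.48) = 0.0
ReLU(-1.92) = max(0, -1.92) = 0.0
ReLU(-1.46) = max(0, -1.46) = 0.0
ReLU(1.16) = max(0, 1.16) = 1.16
ReLU(1.36) = max(0, 1.36) = 1.36
result = [0.0, 0.0, 0.0, 1.16, 1.36]

[0.0, 0.0, 0.0, 1.16, 1.36]


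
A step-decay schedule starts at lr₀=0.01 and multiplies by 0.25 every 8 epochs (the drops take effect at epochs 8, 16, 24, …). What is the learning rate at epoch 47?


n_drops = ⌊47/8⌋ = 5
lr = 0.01·0.25^5 = 0.01·0.0009765625 = 0.000009765625

0.000009765625


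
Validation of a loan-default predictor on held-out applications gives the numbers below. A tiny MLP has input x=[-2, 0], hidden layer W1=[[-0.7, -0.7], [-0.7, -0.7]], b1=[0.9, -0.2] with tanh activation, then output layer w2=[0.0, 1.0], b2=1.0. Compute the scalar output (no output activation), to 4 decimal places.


z1[0] = (-0.7)·(-2) + (-0.7)·(0) + 0.9 = 2.3
z1[1] = (-0.7)·(-2) + (-0.7)·(0) - 0.2 = 1.2
h = tanh(z1) = [0.9801, 0.8337]
output = (0.0)·(0.9801) + (1.0)·(0.8337) + 1.0 = 1.8337

1.8337


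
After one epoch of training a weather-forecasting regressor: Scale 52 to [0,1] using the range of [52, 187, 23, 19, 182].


min=19, max=187
(52-19)/(187-19) = 33/168 = 0.1964

0.1964


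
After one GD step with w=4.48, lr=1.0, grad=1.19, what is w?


w_new = w - α·∇
= 4.48 - 1.0·1.19
= 4.48 - 1.19
= 3.29

3.29


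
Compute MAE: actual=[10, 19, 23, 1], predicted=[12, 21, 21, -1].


Absolute errors: |10-12|=2, |19-21|=2, |23-21|=2, |1+ 1|=2
Sum = 8
MAE = 8/4 = 2

2


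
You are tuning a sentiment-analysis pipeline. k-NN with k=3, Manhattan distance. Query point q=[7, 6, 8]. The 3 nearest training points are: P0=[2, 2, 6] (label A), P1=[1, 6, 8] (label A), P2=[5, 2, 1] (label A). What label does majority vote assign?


d(q,P0) = 11  (label A)
d(q,P1) = 6  (label A)
d(q,P2) = 13  (label A)
Votes: A=3, B=0
Majority → A

A


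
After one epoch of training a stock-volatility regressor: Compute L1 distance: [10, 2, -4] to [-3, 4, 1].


d = |10+ 3| + |2-4| + |-4-1|
  = 13 + 2 + 5
  = 20

20


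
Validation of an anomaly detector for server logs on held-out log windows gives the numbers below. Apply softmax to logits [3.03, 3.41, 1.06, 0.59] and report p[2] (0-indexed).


Exponentials: e^3.03=20.6972, e^3.41=30.2652, e^1.06=2.8864, e^0.59=1.804
Sum = 55.6528
Softmax = [0.3719, 0.5438, 0.0519, 0.0324]
p[2] = 2.8864/55.6528 = 0.0519

0.0519


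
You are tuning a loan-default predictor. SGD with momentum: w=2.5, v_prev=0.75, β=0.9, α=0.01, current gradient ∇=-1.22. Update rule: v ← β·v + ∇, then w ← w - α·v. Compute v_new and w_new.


v_new = 0.9·0.75 - 1.22 = 0.675 - 1.22 = -0.545
w_new = 2.5 - 0.01·-0.545 = 2.5 + 0.00545 = 2.50545

v_new=-0.545, w_new=2.50545


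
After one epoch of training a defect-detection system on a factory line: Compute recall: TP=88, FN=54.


Recall = TP/(TP+FN)
= 88/(88+54)
= 88/142 = 61.97%

61.97%


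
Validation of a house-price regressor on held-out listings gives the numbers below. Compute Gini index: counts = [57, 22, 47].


Probabilities: [57/126, 22/126, 47/126] ≈ [0.4524, 0.1746, 0.373]
Σpᵢ² = (3249 + 484 + 2209)/126² = 5942/15876
Gini = 1 - Σpᵢ² = 1 - 5942/15876 = 0.6257

0.6257


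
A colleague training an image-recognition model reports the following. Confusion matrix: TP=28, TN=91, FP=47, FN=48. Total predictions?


Total = TP + TN + FP + FN
= 28 + 91 + 47 + 48
= 214
(Predicted positive: 75, predicted negative: 139)

214


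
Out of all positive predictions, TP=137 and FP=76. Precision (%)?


Precision = TP/(TP+FP)
= 137/(137+76)
= 137/213 = 64.32%

64.32%


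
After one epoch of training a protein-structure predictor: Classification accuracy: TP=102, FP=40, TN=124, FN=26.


Accuracy = (TP+TN)/(TP+TN+FP+FN)
= (102+124)/(292)
= 226/292 = 77.4%

77.4%


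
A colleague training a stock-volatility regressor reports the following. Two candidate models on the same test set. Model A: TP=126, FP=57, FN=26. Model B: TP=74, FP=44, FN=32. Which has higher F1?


Model A: P=126/183=0.6885, R=126/152=0.8289, F1=2PR/(P+R)=2TP/(2TP+FP+FN)=252/335=0.7522
Model B: P=74/118=0.6271, R=74/106=0.6981, F1=2PR/(P+R)=2TP/(2TP+FP+FN)=148/224=0.6607
0.7522 > 0.6607 → Model A

Model A


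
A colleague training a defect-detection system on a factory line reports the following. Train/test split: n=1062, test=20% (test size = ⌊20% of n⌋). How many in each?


Test = ⌊1062·20/100⌋ = 212
Train = 1062 - 212 = 850

Train: 850, Test: 212


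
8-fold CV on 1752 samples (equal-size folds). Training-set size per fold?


Fold size = 1752/8 = 219
Training per fold = 1752 - 219 = 1533

1533


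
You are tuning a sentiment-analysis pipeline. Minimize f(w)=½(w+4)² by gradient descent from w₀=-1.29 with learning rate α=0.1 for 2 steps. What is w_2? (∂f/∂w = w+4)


step 1: grad = -1.29+4 = 2.71; w = -1.29 - 0.1·(2.71) = -1.561
step 2: grad = -1.561+4 = 2.439; w = -1.561 - 0.1·(2.439) = -1.8049

-1.8049
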